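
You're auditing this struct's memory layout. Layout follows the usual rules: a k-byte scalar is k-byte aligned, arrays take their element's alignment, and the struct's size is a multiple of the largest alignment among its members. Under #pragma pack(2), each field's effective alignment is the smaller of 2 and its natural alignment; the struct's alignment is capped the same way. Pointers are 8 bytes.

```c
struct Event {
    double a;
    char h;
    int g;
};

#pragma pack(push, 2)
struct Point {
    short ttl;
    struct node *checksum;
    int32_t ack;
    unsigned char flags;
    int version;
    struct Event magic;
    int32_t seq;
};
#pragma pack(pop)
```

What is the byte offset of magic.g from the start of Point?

Event: @0: a [8B, align 8] → 8; @8: h [1B, align 1] → 9; +3 pad (align 4); @12: g [4B, align 4] → 16; size 16, align 8
@0: ttl [2B, align 2] → 2
@2: checksum [8B, align 2] → 10
@10: ack [4B, align 2] → 14
@14: flags [1B, align 1] → 15
+1 pad (align 2)
@16: version [4B, align 2] → 20
@20: magic [16B, align 2] → 36
within Event: g at 12
20 + 12 = 32

32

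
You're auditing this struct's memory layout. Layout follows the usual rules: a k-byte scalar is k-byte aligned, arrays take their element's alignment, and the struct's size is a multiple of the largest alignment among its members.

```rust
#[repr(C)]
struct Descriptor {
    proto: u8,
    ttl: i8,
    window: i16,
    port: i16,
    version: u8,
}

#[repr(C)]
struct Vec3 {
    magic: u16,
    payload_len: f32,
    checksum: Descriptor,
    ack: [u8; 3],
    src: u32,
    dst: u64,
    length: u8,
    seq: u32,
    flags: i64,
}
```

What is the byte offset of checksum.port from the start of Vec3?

12

Descriptor: 0..1  proto  (1B, 1-aligned); 1..2  ttl  (1B, 1-aligned); 2..4  window  (2B, 2-aligned); 4..6  port  (2B, 2-aligned); 6..7  version  (1B, 1-aligned); 7..8  -- tail padding (1B); sizeof = 8, alignof = 2
0..2  magic  (2B, 2-aligned)
2..4  -- padding (2B)
4..8  payload_len  (4B, 4-aligned)
8..16  checksum  (8B, 2-aligned)
within Descriptor: port at 4
8 + 4 = 12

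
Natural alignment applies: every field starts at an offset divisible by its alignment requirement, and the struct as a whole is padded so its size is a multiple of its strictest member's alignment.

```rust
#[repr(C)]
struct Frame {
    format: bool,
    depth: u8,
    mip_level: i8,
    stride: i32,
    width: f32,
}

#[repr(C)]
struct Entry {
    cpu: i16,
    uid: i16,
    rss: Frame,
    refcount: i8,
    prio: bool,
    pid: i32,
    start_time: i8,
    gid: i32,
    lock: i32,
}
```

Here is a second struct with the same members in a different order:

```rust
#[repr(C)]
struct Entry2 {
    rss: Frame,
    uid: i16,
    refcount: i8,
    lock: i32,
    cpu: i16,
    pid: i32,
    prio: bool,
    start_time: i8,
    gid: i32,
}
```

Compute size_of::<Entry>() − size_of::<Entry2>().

Frame: @0: format [1B, align 1] → 1; @1: depth [1B, align 1] → 2; @2: mip_level [1B, align 1] → 3; +1 pad (align 4); @4: stride [4B, align 4] → 8; @8: width [4B, align 4] → 12; size 12, align 4
@0: cpu [2B, align 2] → 2
@2: uid [2B, align 2] → 4
@4: rss [12B, align 4] → 16
@16: refcount [1B, align 1] → 17
@17: prio [1B, align 1] → 18
+2 pad (align 4)
@20: pid [4B, align 4] → 24
@24: start_time [1B, align 1] → 25
+3 pad (align 4)
@28: gid [4B, align 4] → 32
@32: lock [4B, align 4] → 36
size 36, align 4
— Entry2 —
@0: rss [12B, align 4] → 12
@12: uid [2B, align 2] → 14
@14: refcount [1B, align 1] → 15
+1 pad (align 4)
@16: lock [4B, align 4] → 20
@20: cpu [2B, align 2] → 22
+2 pad (align 4)
@24: pid [4B, align 4] → 28
@28: prio [1B, align 1] → 29
@29: start_time [1B, align 1] → 30
+2 pad (align 4)
@32: gid [4B, align 4] → 36
size 36, align 4
36 − 36 = 0

0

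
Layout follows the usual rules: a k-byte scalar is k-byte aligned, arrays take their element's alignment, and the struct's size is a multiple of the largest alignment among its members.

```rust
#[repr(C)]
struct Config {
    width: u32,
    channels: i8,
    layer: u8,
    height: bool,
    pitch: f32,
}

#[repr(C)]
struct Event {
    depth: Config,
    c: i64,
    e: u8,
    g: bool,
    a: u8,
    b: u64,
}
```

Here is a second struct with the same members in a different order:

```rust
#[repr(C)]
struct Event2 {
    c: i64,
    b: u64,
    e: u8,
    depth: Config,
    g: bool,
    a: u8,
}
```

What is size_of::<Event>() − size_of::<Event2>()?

Config: width at 0 (size 4, align 4) → ends 4; channels at 4 (size 1, align 1) → ends 5; layer at 5 (size 1, align 1) → ends 6; height at 6 (size 1, align 1) → ends 7; pad 1 to align 4 for pitch; pitch at 8 (size 4, align 4) → ends 12; total 12 bytes, alignment 4
depth at 0 (size 12, align 4) → ends 12
pad 4 to align 8 for c
c at 16 (size 8, align 8) → ends 24
e at 24 (size 1, align 1) → ends 25
g at 25 (size 1, align 1) → ends 26
a at 26 (size 1, align 1) → ends 27
pad 5 to align 8 for b
b at 32 (size 8, align 8) → ends 40
total 40 bytes, alignment 8
— Event2 —
c at 0 (size 8, align 8) → ends 8
b at 8 (size 8, align 8) → ends 16
e at 16 (size 1, align 1) → ends 17
pad 3 to align 4 for depth
depth at 20 (size 12, align 4) → ends 32
g at 32 (size 1, align 1) → ends 33
a at 33 (size 1, align 1) → ends 34
tail pad 6 to reach multiple of 8
total 40 bytes, alignment 8
40 − 40 = 0

0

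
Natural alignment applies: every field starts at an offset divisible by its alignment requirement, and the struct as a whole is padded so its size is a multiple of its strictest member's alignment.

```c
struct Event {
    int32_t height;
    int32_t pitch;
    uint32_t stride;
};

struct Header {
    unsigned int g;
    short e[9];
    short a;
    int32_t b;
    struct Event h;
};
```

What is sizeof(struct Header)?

40

Event: 0..4  height  (4B, 4-aligned); 4..8  pitch  (4B, 4-aligned); 8..12  stride  (4B, 4-aligned); sizeof = 12, alignof = 4
0..4  g  (4B, 4-aligned)
4..22  e  (18B, 2-aligned)
22..24  a  (2B, 2-aligned)
24..28  b  (4B, 4-aligned)
28..40  h  (12B, 4-aligned)
sizeof = 40, alignof = 4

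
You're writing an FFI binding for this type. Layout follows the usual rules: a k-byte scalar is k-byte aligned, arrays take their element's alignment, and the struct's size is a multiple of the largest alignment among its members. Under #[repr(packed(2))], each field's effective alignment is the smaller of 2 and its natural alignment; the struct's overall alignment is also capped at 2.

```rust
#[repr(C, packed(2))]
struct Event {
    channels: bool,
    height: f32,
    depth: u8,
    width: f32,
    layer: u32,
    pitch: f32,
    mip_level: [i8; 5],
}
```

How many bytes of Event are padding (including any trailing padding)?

0..1  channels  (1B, 1-aligned)
1..2  -- padding (1B)
2..6  height  (4B, 2-aligned)
6..7  depth  (1B, 1-aligned)
7..8  -- padding (1B)
8..12  width  (4B, 2-aligned)
12..16  layer  (4B, 2-aligned)
16..20  pitch  (4B, 2-aligned)
20..25  mip_level  (5B, 1-aligned)
25..26  -- tail padding (1B)
sizeof = 26, alignof = 2
data bytes 23, size 26 → padding 3

3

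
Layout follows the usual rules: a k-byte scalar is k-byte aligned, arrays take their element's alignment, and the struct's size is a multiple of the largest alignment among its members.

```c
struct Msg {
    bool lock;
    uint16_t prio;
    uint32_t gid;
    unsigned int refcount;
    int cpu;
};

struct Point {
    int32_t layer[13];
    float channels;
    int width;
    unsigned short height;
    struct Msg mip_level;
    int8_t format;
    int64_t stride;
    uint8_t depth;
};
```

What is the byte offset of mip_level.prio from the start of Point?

66

Msg: lock at 0 (size 1, align 1) → ends 1; pad 1 to align 2 for prio; prio at 2 (size 2, align 2) → ends 4; gid at 4 (size 4, align 4) → ends 8; refcount at 8 (size 4, align 4) → ends 12; cpu at 12 (size 4, align 4) → ends 16; total 16 bytes, alignment 4
layer at 0 (size 52, align 4) → ends 52
channels at 52 (size 4, align 4) → ends 56
width at 56 (size 4, align 4) → ends 60
height at 60 (size 2, align 2) → ends 62
pad 2 to align 4 for mip_level
mip_level at 64 (size 16, align 4) → ends 80
within Msg: prio at 2
64 + 2 = 66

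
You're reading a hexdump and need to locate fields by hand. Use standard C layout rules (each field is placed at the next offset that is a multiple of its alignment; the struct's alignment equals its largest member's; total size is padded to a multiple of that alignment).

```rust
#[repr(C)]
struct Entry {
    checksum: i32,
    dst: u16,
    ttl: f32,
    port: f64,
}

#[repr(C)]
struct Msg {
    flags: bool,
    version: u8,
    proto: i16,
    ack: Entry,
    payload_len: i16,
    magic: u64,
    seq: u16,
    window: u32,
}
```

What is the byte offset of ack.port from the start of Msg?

Entry: checksum at 0 (size 4, align 4) → ends 4; dst at 4 (size 2, align 2) → ends 6; pad 2 to align 4 for ttl; ttl at 8 (size 4, align 4) → ends 12; pad 4 to align 8 for port; port at 16 (size 8, align 8) → ends 24; total 24 bytes, alignment 8
flags at 0 (size 1, align 1) → ends 1
version at 1 (size 1, align 1) → ends 2
proto at 2 (size 2, align 2) → ends 4
pad 4 to align 8 for ack
ack at 8 (size 24, align 8) → ends 32
within Entry: port at 16
8 + 16 = 24

24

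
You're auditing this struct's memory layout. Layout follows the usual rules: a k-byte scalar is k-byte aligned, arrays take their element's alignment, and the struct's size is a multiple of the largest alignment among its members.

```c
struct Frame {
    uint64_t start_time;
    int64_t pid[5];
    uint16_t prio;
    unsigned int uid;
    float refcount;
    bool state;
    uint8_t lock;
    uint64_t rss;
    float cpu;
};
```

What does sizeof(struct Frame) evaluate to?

0..8  start_time  (8B, 8-aligned)
8..48  pid  (40B, 8-aligned)
48..50  prio  (2B, 2-aligned)
50..52  -- padding (2B)
52..56  uid  (4B, 4-aligned)
56..60  refcount  (4B, 4-aligned)
60..61  state  (1B, 1-aligned)
61..62  lock  (1B, 1-aligned)
62..64  -- padding (2B)
64..72  rss  (8B, 8-aligned)
72..76  cpu  (4B, 4-aligned)
76..80  -- tail padding (4B)
sizeof = 80, alignof = 8

80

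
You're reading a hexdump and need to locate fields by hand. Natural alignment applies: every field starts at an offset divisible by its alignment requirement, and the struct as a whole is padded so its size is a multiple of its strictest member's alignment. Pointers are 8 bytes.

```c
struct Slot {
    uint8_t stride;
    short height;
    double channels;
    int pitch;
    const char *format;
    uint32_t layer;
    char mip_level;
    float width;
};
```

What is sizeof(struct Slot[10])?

480

@0: stride [1B, align 1] → 1
+1 pad (align 2)
@2: height [2B, align 2] → 4
+4 pad (align 8)
@8: channels [8B, align 8] → 16
@16: pitch [4B, align 4] → 20
+4 pad (align 8)
@24: format [8B, align 8] → 32
@32: layer [4B, align 4] → 36
@36: mip_level [1B, align 1] → 37
+3 pad (align 4)
@40: width [4B, align 4] → 44
+4 tail pad (align 8)
size 48, align 8
array of 10: 10 × 48 = 480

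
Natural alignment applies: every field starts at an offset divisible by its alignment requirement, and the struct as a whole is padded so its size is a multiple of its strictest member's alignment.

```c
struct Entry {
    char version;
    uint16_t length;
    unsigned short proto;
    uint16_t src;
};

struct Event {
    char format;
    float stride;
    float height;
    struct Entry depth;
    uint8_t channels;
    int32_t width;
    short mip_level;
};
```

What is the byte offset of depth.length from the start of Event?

14

Entry: @0: version [1B, align 1] → 1; +1 pad (align 2); @2: length [2B, align 2] → 4; @4: proto [2B, align 2] → 6; @6: src [2B, align 2] → 8; size 8, align 2
@0: format [1B, align 1] → 1
+3 pad (align 4)
@4: stride [4B, align 4] → 8
@8: height [4B, align 4] → 12
@12: depth [8B, align 2] → 20
within Entry: length at 2
12 + 2 = 14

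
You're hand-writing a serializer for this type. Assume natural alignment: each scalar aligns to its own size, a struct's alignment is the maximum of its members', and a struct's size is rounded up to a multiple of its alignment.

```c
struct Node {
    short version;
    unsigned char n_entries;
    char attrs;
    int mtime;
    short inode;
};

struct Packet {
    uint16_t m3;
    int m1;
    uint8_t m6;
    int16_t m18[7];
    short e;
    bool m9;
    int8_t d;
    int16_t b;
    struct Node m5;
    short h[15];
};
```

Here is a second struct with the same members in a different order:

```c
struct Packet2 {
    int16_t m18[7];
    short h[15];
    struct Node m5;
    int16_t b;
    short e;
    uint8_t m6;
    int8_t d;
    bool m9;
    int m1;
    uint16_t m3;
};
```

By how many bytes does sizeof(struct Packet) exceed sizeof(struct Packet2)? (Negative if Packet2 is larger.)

4

Node: version at 0 (size 2, align 2) → ends 2; n_entries at 2 (size 1, align 1) → ends 3; attrs at 3 (size 1, align 1) → ends 4; mtime at 4 (size 4, align 4) → ends 8; inode at 8 (size 2, align 2) → ends 10; tail pad 2 to reach multiple of 4; total 12 bytes, alignment 4
m3 at 0 (size 2, align 2) → ends 2
pad 2 to align 4 for m1
m1 at 4 (size 4, align 4) → ends 8
m6 at 8 (size 1, align 1) → ends 9
pad 1 to align 2 for m18
m18 at 10 (size 14, align 2) → ends 24
e at 24 (size 2, align 2) → ends 26
m9 at 26 (size 1, align 1) → ends 27
d at 27 (size 1, align 1) → ends 28
b at 28 (size 2, align 2) → ends 30
pad 2 to align 4 for m5
m5 at 32 (size 12, align 4) → ends 44
h at 44 (size 30, align 2) → ends 74
tail pad 2 to reach multiple of 4
total 76 bytes, alignment 4
— Packet2 —
m18 at 0 (size 14, align 2) → ends 14
h at 14 (size 30, align 2) → ends 44
m5 at 44 (size 12, align 4) → ends 56
b at 56 (size 2, align 2) → ends 58
e at 58 (size 2, align 2) → ends 60
m6 at 60 (size 1, align 1) → ends 61
d at 61 (size 1, align 1) → ends 62
m9 at 62 (size 1, align 1) → ends 63
pad 1 to align 4 for m1
m1 at 64 (size 4, align 4) → ends 68
m3 at 68 (size 2, align 2) → ends 70
tail pad 2 to reach multiple of 4
total 72 bytes, alignment 4
76 − 72 = 4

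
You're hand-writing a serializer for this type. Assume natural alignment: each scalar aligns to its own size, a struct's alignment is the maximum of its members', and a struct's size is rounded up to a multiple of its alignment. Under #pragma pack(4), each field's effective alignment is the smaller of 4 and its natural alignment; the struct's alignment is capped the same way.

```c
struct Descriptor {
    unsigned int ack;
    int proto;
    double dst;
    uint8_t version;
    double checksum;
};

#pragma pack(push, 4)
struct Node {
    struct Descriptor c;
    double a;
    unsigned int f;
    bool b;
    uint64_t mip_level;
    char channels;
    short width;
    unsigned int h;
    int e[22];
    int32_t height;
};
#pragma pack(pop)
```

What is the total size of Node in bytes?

Descriptor: @0: ack [4B, align 4] → 4; @4: proto [4B, align 4] → 8; @8: dst [8B, align 8] → 16; @16: version [1B, align 1] → 17; +7 pad (align 8); @24: checksum [8B, align 8] → 32; size 32, align 8
@0: c [32B, align 4] → 32
@32: a [8B, align 4] → 40
@40: f [4B, align 4] → 44
@44: b [1B, align 1] → 45
+3 pad (align 4)
@48: mip_level [8B, align 4] → 56
@56: channels [1B, align 1] → 57
+1 pad (align 2)
@58: width [2B, align 2] → 60
@60: h [4B, align 4] → 64
@64: e [88B, align 4] → 152
@152: height [4B, align 4] → 156
size 156, align 4

156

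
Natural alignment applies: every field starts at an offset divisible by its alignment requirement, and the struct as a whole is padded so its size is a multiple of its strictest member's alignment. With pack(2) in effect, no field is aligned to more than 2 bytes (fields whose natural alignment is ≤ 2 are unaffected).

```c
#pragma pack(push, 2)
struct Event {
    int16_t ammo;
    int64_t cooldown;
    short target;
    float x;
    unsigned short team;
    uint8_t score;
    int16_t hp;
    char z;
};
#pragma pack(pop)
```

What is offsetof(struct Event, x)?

0..2  ammo  (2B, 2-aligned)
2..10  cooldown  (8B, 2-aligned)
10..12  target  (2B, 2-aligned)
12..16  x  (4B, 2-aligned)

12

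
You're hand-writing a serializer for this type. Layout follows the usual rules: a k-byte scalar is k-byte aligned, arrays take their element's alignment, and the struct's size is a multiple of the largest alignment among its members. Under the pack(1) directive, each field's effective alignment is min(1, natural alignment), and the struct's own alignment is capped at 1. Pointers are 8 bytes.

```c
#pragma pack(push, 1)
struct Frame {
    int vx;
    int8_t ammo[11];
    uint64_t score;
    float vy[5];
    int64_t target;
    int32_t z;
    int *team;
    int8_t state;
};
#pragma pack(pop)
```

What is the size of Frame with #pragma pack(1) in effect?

64

vx at 0 (size 4, align 1) → ends 4
ammo at 4 (size 11, align 1) → ends 15
score at 15 (size 8, align 1) → ends 23
vy at 23 (size 20, align 1) → ends 43
target at 43 (size 8, align 1) → ends 51
z at 51 (size 4, align 1) → ends 55
team at 55 (size 8, align 1) → ends 63
state at 63 (size 1, align 1) → ends 64
total 64 bytes, alignment 1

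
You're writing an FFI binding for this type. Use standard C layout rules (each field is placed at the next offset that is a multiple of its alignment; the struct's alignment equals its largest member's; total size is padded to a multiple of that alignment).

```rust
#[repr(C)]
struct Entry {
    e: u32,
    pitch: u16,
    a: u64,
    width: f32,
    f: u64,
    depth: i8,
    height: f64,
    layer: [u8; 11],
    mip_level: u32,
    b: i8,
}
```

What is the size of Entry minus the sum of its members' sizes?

@0: e [4B, align 4] → 4
@4: pitch [2B, align 2] → 6
+2 pad (align 8)
@8: a [8B, align 8] → 16
@16: width [4B, align 4] → 20
+4 pad (align 8)
@24: f [8B, align 8] → 32
@32: depth [1B, align 1] → 33
+7 pad (align 8)
@40: height [8B, align 8] → 48
@48: layer [11B, align 1] → 59
+1 pad (align 4)
@60: mip_level [4B, align 4] → 64
@64: b [1B, align 1] → 65
+7 tail pad (align 8)
size 72, align 8
data bytes 51, size 72 → padding 21

21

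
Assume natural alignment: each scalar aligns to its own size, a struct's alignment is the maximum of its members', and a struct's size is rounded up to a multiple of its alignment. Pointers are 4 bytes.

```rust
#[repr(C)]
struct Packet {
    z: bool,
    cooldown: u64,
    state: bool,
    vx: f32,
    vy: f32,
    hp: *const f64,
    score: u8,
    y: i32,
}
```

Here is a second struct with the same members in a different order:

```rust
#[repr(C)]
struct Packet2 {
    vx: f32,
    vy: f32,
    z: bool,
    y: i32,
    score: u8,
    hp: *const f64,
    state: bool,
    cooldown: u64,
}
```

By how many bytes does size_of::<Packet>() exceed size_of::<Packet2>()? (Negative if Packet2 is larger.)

0..1  z  (1B, 1-aligned)
1..8  -- padding (7B)
8..16  cooldown  (8B, 8-aligned)
16..17  state  (1B, 1-aligned)
17..20  -- padding (3B)
20..24  vx  (4B, 4-aligned)
24..28  vy  (4B, 4-aligned)
28..32  hp  (4B, 4-aligned)
32..33  score  (1B, 1-aligned)
33..36  -- padding (3B)
36..40  y  (4B, 4-aligned)
sizeof = 40, alignof = 8
— Packet2 —
0..4  vx  (4B, 4-aligned)
4..8  vy  (4B, 4-aligned)
8..9  z  (1B, 1-aligned)
9..12  -- padding (3B)
12..16  y  (4B, 4-aligned)
16..17  score  (1B, 1-aligned)
17..20  -- padding (3B)
20..24  hp  (4B, 4-aligned)
24..25  state  (1B, 1-aligned)
25..32  -- padding (7B)
32..40  cooldown  (8B, 8-aligned)
sizeof = 40, alignof = 8
40 − 40 = 0

0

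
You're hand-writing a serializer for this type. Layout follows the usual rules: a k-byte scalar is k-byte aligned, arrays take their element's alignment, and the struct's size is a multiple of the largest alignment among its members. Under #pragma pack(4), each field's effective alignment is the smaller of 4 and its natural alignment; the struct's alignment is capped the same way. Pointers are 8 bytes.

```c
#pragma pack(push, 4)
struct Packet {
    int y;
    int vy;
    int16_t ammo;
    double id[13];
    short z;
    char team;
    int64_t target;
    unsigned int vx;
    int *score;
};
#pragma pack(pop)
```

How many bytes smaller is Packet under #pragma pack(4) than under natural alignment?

natural layout:
  0..4  y  (4B, 4-aligned)
  4..8  vy  (4B, 4-aligned)
  8..10  ammo  (2B, 2-aligned)
  10..16  -- padding (6B)
  16..120  id  (104B, 8-aligned)
  120..122  z  (2B, 2-aligned)
  122..123  team  (1B, 1-aligned)
  123..128  -- padding (5B)
  128..136  target  (8B, 8-aligned)
  136..140  vx  (4B, 4-aligned)
  140..144  -- padding (4B)
  144..152  score  (8B, 8-aligned)
  sizeof = 152, alignof = 8
packed(4) layout:
  0..4  y  (4B, 4-aligned)
  4..8  vy  (4B, 4-aligned)
  8..10  ammo  (2B, 2-aligned)
  10..12  -- padding (2B)
  12..116  id  (104B, 4-aligned)
  116..118  z  (2B, 2-aligned)
  118..119  team  (1B, 1-aligned)
  119..120  -- padding (1B)
  120..128  target  (8B, 4-aligned)
  128..132  vx  (4B, 4-aligned)
  132..140  score  (8B, 4-aligned)
  sizeof = 140, alignof = 4
152 − 140 = 12

12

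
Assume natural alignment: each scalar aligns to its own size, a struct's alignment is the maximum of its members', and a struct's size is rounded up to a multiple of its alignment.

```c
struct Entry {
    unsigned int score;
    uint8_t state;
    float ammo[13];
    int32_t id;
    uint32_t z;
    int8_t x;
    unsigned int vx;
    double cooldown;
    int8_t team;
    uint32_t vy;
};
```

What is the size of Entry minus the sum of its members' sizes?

13

score at 0 (size 4, align 4) → ends 4
state at 4 (size 1, align 1) → ends 5
pad 3 to align 4 for ammo
ammo at 8 (size 52, align 4) → ends 60
id at 60 (size 4, align 4) → ends 64
z at 64 (size 4, align 4) → ends 68
x at 68 (size 1, align 1) → ends 69
pad 3 to align 4 for vx
vx at 72 (size 4, align 4) → ends 76
pad 4 to align 8 for cooldown
cooldown at 80 (size 8, align 8) → ends 88
team at 88 (size 1, align 1) → ends 89
pad 3 to align 4 for vy
vy at 92 (size 4, align 4) → ends 96
total 96 bytes, alignment 8
data bytes 83, size 96 → padding 13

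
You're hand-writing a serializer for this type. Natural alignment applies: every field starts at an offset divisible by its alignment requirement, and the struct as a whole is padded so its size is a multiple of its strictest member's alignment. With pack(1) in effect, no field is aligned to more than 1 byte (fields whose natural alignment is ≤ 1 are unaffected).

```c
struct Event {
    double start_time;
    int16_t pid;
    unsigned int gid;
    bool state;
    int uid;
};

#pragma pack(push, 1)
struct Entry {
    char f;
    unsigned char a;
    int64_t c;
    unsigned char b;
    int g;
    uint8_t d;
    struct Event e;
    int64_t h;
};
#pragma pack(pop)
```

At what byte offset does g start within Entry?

11

Event: start_time at 0 (size 8, align 8) → ends 8; pid at 8 (size 2, align 2) → ends 10; pad 2 to align 4 for gid; gid at 12 (size 4, align 4) → ends 16; state at 16 (size 1, align 1) → ends 17; pad 3 to align 4 for uid; uid at 20 (size 4, align 4) → ends 24; total 24 bytes, alignment 8
f at 0 (size 1, align 1) → ends 1
a at 1 (size 1, align 1) → ends 2
c at 2 (size 8, align 1) → ends 10
b at 10 (size 1, align 1) → ends 11
g at 11 (size 4, align 1) → ends 15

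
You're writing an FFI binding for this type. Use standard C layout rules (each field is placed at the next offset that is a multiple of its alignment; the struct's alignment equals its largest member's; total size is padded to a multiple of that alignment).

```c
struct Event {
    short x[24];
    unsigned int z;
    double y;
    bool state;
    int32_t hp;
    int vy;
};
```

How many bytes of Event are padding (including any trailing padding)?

11

x at 0 (size 48, align 2) → ends 48
z at 48 (size 4, align 4) → ends 52
pad 4 to align 8 for y
y at 56 (size 8, align 8) → ends 64
state at 64 (size 1, align 1) → ends 65
pad 3 to align 4 for hp
hp at 68 (size 4, align 4) → ends 72
vy at 72 (size 4, align 4) → ends 76
tail pad 4 to reach multiple of 8
total 80 bytes, alignment 8
data bytes 69, size 80 → padding 11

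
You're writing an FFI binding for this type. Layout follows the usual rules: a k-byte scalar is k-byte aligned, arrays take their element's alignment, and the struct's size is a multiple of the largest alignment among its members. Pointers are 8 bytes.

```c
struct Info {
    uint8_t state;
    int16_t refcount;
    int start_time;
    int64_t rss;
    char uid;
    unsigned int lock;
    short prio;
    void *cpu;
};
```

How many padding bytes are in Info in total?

@0: state [1B, align 1] → 1
+1 pad (align 2)
@2: refcount [2B, align 2] → 4
@4: start_time [4B, align 4] → 8
@8: rss [8B, align 8] → 16
@16: uid [1B, align 1] → 17
+3 pad (align 4)
@20: lock [4B, align 4] → 24
@24: prio [2B, align 2] → 26
+6 pad (align 8)
@32: cpu [8B, align 8] → 40
size 40, align 8
data bytes 30, size 40 → padding 10

10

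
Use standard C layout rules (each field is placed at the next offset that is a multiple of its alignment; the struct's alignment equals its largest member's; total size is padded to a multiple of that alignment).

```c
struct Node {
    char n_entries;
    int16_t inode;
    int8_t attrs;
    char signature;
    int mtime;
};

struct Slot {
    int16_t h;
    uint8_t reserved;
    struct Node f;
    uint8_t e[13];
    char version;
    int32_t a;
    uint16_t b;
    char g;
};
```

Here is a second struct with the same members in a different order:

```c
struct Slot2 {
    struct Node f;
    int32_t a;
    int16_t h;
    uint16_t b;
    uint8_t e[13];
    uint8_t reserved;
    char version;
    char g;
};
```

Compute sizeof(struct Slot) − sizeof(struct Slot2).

Node: 0..1  n_entries  (1B, 1-aligned); 1..2  -- padding (1B); 2..4  inode  (2B, 2-aligned); 4..5  attrs  (1B, 1-aligned); 5..6  signature  (1B, 1-aligned); 6..8  -- padding (2B); 8..12  mtime  (4B, 4-aligned); sizeof = 12, alignof = 4
0..2  h  (2B, 2-aligned)
2..3  reserved  (1B, 1-aligned)
3..4  -- padding (1B)
4..16  f  (12B, 4-aligned)
16..29  e  (13B, 1-aligned)
29..30  version  (1B, 1-aligned)
30..32  -- padding (2B)
32..36  a  (4B, 4-aligned)
36..38  b  (2B, 2-aligned)
38..39  g  (1B, 1-aligned)
39..40  -- tail padding (1B)
sizeof = 40, alignof = 4
— Slot2 —
0..12  f  (12B, 4-aligned)
12..16  a  (4B, 4-aligned)
16..18  h  (2B, 2-aligned)
18..20  b  (2B, 2-aligned)
20..33  e  (13B, 1-aligned)
33..34  reserved  (1B, 1-aligned)
34..35  version  (1B, 1-aligned)
35..36  g  (1B, 1-aligned)
sizeof = 36, alignof = 4
40 − 36 = 4

4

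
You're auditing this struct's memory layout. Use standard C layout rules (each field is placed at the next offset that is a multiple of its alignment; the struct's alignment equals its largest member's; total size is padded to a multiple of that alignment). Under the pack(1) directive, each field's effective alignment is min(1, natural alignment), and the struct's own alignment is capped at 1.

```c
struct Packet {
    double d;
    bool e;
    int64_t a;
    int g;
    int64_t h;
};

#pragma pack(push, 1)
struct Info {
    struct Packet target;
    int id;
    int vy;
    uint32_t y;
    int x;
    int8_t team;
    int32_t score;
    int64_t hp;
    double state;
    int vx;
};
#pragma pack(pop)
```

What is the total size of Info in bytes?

81

Packet: @0: d [8B, align 8] → 8; @8: e [1B, align 1] → 9; +7 pad (align 8); @16: a [8B, align 8] → 24; @24: g [4B, align 4] → 28; +4 pad (align 8); @32: h [8B, align 8] → 40; size 40, align 8
@0: target [40B, align 1] → 40
@40: id [4B, align 1] → 44
@44: vy [4B, align 1] → 48
@48: y [4B, align 1] → 52
@52: x [4B, align 1] → 56
@56: team [1B, align 1] → 57
@57: score [4B, align 1] → 61
@61: hp [8B, align 1] → 69
@69: state [8B, align 1] → 77
@77: vx [4B, align 1] → 81
size 81, align 1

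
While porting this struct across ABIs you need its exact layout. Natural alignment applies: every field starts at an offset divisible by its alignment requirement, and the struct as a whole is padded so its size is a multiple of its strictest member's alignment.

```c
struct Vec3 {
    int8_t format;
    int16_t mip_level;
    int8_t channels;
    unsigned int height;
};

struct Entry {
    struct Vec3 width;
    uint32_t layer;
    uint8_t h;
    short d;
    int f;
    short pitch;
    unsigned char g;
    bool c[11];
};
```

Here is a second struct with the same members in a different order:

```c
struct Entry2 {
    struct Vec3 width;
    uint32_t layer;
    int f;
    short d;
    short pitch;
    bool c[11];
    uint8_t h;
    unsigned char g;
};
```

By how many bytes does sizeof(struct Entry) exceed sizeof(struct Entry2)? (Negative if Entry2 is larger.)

Vec3: format at 0 (size 1, align 1) → ends 1; pad 1 to align 2 for mip_level; mip_level at 2 (size 2, align 2) → ends 4; channels at 4 (size 1, align 1) → ends 5; pad 3 to align 4 for height; height at 8 (size 4, align 4) → ends 12; total 12 bytes, alignment 4
width at 0 (size 12, align 4) → ends 12
layer at 12 (size 4, align 4) → ends 16
h at 16 (size 1, align 1) → ends 17
pad 1 to align 2 for d
d at 18 (size 2, align 2) → ends 20
f at 20 (size 4, align 4) → ends 24
pitch at 24 (size 2, align 2) → ends 26
g at 26 (size 1, align 1) → ends 27
c at 27 (size 11, align 1) → ends 38
tail pad 2 to reach multiple of 4
total 40 bytes, alignment 4
— Entry2 —
width at 0 (size 12, align 4) → ends 12
layer at 12 (size 4, align 4) → ends 16
f at 16 (size 4, align 4) → ends 20
d at 20 (size 2, align 2) → ends 22
pitch at 22 (size 2, align 2) → ends 24
c at 24 (size 11, align 1) → ends 35
h at 35 (size 1, align 1) → ends 36
g at 36 (size 1, align 1) → ends 37
tail pad 3 to reach multiple of 4
total 40 bytes, alignment 4
40 − 40 = 0

0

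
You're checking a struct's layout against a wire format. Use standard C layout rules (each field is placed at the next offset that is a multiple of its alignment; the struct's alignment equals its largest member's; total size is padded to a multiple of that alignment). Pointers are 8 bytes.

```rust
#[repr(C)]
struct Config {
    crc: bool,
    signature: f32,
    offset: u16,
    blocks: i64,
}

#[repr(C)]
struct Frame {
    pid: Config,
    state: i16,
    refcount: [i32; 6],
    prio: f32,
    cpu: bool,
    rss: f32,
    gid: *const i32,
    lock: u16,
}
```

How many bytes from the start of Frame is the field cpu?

56

Config: crc at 0 (size 1, align 1) → ends 1; pad 3 to align 4 for signature; signature at 4 (size 4, align 4) → ends 8; offset at 8 (size 2, align 2) → ends 10; pad 6 to align 8 for blocks; blocks at 16 (size 8, align 8) → ends 24; total 24 bytes, alignment 8
pid at 0 (size 24, align 8) → ends 24
state at 24 (size 2, align 2) → ends 26
pad 2 to align 4 for refcount
refcount at 28 (size 24, align 4) → ends 52
prio at 52 (size 4, align 4) → ends 56
cpu at 56 (size 1, align 1) → ends 57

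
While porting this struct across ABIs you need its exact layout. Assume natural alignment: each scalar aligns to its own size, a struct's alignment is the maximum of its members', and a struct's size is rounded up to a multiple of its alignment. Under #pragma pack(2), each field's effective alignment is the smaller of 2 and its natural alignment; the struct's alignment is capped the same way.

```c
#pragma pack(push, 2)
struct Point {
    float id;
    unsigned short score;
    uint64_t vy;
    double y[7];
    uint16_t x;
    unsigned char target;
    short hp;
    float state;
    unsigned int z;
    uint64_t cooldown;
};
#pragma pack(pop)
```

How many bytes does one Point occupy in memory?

92 bytes

@0: id [4B, align 2] → 4
@4: score [2B, align 2] → 6
@6: vy [8B, align 2] → 14
@14: y [56B, align 2] → 70
@70: x [2B, align 2] → 72
@72: target [1B, align 1] → 73
+1 pad (align 2)
@74: hp [2B, align 2] → 76
@76: state [4B, align 2] → 80
@80: z [4B, align 2] → 84
@84: cooldown [8B, align 2] → 92
size 92, align 2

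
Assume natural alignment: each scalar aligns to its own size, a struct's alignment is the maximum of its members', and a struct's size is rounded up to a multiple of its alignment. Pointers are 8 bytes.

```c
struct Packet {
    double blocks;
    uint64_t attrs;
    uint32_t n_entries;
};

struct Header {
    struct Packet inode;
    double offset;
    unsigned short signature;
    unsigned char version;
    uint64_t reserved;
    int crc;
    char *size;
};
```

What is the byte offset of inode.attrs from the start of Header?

8

Packet: 0..8  blocks  (8B, 8-aligned); 8..16  attrs  (8B, 8-aligned); 16..20  n_entries  (4B, 4-aligned); 20..24  -- tail padding (4B); sizeof = 24, alignof = 8
0..24  inode  (24B, 8-aligned)
within Packet: attrs at 8
0 + 8 = 8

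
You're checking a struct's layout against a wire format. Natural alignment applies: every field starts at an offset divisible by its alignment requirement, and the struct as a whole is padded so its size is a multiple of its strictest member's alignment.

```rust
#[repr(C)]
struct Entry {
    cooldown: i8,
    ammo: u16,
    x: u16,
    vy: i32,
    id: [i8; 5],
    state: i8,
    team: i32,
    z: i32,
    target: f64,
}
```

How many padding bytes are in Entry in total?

0..1  cooldown  (1B, 1-aligned)
1..2  -- padding (1B)
2..4  ammo  (2B, 2-aligned)
4..6  x  (2B, 2-aligned)
6..8  -- padding (2B)
8..12  vy  (4B, 4-aligned)
12..17  id  (5B, 1-aligned)
17..18  state  (1B, 1-aligned)
18..20  -- padding (2B)
20..24  team  (4B, 4-aligned)
24..28  z  (4B, 4-aligned)
28..32  -- padding (4B)
32..40  target  (8B, 8-aligned)
sizeof = 40, alignof = 8
data bytes 31, size 40 → padding 9

9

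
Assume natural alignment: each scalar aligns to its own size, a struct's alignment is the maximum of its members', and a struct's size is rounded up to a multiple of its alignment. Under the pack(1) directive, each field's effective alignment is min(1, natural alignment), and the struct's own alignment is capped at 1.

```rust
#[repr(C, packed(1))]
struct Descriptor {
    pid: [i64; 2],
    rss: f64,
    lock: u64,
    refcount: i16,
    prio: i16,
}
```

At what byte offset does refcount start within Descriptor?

32

pid at 0 (size 16, align 1) → ends 16
rss at 16 (size 8, align 1) → ends 24
lock at 24 (size 8, align 1) → ends 32
refcount at 32 (size 2, align 1) → ends 34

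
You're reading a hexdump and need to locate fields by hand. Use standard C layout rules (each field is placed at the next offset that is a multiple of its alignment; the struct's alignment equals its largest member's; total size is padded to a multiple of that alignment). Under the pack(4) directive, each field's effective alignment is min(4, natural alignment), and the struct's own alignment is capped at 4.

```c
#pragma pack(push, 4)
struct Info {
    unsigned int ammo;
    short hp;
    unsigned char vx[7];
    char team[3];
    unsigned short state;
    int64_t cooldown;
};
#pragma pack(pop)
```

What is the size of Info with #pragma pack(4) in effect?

@0: ammo [4B, align 4] → 4
@4: hp [2B, align 2] → 6
@6: vx [7B, align 1] → 13
@13: team [3B, align 1] → 16
@16: state [2B, align 2] → 18
+2 pad (align 4)
@20: cooldown [8B, align 4] → 28
size 28, align 4

28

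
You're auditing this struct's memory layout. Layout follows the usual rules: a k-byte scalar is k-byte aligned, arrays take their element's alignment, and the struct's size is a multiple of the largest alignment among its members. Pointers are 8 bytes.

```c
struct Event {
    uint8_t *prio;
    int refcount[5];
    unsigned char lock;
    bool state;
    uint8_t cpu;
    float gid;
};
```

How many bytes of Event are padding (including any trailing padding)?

prio at 0 (size 8, align 8) → ends 8
refcount at 8 (size 20, align 4) → ends 28
lock at 28 (size 1, align 1) → ends 29
state at 29 (size 1, align 1) → ends 30
cpu at 30 (size 1, align 1) → ends 31
pad 1 to align 4 for gid
gid at 32 (size 4, align 4) → ends 36
tail pad 4 to reach multiple of 8
total 40 bytes, alignment 8
data bytes 35, size 40 → padding 5

5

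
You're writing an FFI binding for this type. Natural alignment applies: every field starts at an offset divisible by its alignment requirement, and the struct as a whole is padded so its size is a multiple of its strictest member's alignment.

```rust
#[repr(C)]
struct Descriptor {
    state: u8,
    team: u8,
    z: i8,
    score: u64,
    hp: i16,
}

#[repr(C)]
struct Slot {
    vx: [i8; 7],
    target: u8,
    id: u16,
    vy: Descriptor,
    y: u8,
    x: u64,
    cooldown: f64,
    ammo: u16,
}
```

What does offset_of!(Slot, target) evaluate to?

7

Descriptor: @0: state [1B, align 1] → 1; @1: team [1B, align 1] → 2; @2: z [1B, align 1] → 3; +5 pad (align 8); @8: score [8B, align 8] → 16; @16: hp [2B, align 2] → 18; +6 tail pad (align 8); size 24, align 8
@0: vx [7B, align 1] → 7
@7: target [1B, align 1] → 8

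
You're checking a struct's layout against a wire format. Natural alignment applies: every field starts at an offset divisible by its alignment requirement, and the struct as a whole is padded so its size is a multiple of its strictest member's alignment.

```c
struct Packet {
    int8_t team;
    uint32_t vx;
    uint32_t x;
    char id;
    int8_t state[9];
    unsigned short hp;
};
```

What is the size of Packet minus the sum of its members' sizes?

3

team at 0 (size 1, align 1) → ends 1
pad 3 to align 4 for vx
vx at 4 (size 4, align 4) → ends 8
x at 8 (size 4, align 4) → ends 12
id at 12 (size 1, align 1) → ends 13
state at 13 (size 9, align 1) → ends 22
hp at 22 (size 2, align 2) → ends 24
total 24 bytes, alignment 4
data bytes 21, size 24 → padding 3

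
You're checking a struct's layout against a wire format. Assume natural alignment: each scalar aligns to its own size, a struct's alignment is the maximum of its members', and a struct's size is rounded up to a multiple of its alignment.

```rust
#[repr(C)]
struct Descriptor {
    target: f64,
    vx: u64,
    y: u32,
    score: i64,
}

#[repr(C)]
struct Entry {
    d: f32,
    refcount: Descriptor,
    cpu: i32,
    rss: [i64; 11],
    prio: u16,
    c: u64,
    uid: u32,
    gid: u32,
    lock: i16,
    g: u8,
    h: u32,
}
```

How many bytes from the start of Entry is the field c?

144

Descriptor: target at 0 (size 8, align 8) → ends 8; vx at 8 (size 8, align 8) → ends 16; y at 16 (size 4, align 4) → ends 20; pad 4 to align 8 for score; score at 24 (size 8, align 8) → ends 32; total 32 bytes, alignment 8
d at 0 (size 4, align 4) → ends 4
pad 4 to align 8 for refcount
refcount at 8 (size 32, align 8) → ends 40
cpu at 40 (size 4, align 4) → ends 44
pad 4 to align 8 for rss
rss at 48 (size 88, align 8) → ends 136
prio at 136 (size 2, align 2) → ends 138
pad 6 to align 8 for c
c at 144 (size 8, align 8) → ends 152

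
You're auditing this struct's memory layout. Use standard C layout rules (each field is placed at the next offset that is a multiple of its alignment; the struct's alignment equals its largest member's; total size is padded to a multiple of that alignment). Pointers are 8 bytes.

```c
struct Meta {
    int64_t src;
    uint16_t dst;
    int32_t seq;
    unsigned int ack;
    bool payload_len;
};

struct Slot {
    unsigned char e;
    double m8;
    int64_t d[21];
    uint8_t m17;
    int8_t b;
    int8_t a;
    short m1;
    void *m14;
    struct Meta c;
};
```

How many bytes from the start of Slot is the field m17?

Meta: @0: src [8B, align 8] → 8; @8: dst [2B, align 2] → 10; +2 pad (align 4); @12: seq [4B, align 4] → 16; @16: ack [4B, align 4] → 20; @20: payload_len [1B, align 1] → 21; +3 tail pad (align 8); size 24, align 8
@0: e [1B, align 1] → 1
+7 pad (align 8)
@8: m8 [8B, align 8] → 16
@16: d [168B, align 8] → 184
@184: m17 [1B, align 1] → 185

184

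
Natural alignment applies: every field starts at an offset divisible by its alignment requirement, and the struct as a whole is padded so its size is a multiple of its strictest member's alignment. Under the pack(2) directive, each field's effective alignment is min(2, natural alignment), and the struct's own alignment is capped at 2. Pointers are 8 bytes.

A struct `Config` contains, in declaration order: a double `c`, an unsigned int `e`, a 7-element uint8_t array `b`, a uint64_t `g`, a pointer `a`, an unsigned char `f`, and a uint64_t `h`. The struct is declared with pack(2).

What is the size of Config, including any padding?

46

@0: c [8B, align 2] → 8
@8: e [4B, align 2] → 12
@12: b [7B, align 1] → 19
+1 pad (align 2)
@20: g [8B, align 2] → 28
@28: a [8B, align 2] → 36
@36: f [1B, align 1] → 37
+1 pad (align 2)
@38: h [8B, align 2] → 46
size 46, align 2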